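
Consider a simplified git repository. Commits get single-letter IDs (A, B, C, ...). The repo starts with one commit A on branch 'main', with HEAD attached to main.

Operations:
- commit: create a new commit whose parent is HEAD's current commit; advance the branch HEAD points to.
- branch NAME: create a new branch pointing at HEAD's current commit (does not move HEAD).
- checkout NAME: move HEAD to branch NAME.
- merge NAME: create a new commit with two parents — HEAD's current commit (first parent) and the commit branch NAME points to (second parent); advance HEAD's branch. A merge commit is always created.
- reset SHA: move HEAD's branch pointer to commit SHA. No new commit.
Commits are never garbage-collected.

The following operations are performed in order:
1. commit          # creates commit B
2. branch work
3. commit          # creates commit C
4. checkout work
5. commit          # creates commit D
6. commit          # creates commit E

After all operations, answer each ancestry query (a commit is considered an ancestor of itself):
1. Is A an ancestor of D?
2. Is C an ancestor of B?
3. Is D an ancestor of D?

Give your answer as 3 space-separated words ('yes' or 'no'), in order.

Answer: yes no yes

Derivation:
After op 1 (commit): HEAD=main@B [main=B]
After op 2 (branch): HEAD=main@B [main=B work=B]
After op 3 (commit): HEAD=main@C [main=C work=B]
After op 4 (checkout): HEAD=work@B [main=C work=B]
After op 5 (commit): HEAD=work@D [main=C work=D]
After op 6 (commit): HEAD=work@E [main=C work=E]
ancestors(D) = {A,B,D}; A in? yes
ancestors(B) = {A,B}; C in? no
ancestors(D) = {A,B,D}; D in? yes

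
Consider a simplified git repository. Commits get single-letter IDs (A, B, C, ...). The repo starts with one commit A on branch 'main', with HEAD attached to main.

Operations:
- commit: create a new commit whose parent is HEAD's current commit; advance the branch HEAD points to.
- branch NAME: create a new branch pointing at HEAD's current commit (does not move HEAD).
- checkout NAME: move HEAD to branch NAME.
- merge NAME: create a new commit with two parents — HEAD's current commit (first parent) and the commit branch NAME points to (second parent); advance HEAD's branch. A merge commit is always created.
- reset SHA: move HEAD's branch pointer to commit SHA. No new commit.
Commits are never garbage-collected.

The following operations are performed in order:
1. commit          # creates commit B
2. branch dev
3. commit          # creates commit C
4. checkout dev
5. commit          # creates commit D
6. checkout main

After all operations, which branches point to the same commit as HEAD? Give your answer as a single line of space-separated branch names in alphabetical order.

Answer: main

Derivation:
After op 1 (commit): HEAD=main@B [main=B]
After op 2 (branch): HEAD=main@B [dev=B main=B]
After op 3 (commit): HEAD=main@C [dev=B main=C]
After op 4 (checkout): HEAD=dev@B [dev=B main=C]
After op 5 (commit): HEAD=dev@D [dev=D main=C]
After op 6 (checkout): HEAD=main@C [dev=D main=C]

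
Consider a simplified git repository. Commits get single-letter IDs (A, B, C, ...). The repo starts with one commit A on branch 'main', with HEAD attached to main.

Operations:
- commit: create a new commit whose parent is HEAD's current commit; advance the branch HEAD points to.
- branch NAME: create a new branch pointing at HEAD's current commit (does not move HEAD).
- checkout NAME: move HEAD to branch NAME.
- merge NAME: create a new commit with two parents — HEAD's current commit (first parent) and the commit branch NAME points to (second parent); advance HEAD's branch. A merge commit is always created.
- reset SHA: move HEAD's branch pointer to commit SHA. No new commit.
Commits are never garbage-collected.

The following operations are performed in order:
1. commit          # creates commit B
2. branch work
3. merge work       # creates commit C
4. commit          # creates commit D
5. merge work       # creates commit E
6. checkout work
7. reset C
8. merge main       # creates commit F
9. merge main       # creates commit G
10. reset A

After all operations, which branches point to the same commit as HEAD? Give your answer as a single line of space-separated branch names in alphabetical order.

Answer: work

Derivation:
After op 1 (commit): HEAD=main@B [main=B]
After op 2 (branch): HEAD=main@B [main=B work=B]
After op 3 (merge): HEAD=main@C [main=C work=B]
After op 4 (commit): HEAD=main@D [main=D work=B]
After op 5 (merge): HEAD=main@E [main=E work=B]
After op 6 (checkout): HEAD=work@B [main=E work=B]
After op 7 (reset): HEAD=work@C [main=E work=C]
After op 8 (merge): HEAD=work@F [main=E work=F]
After op 9 (merge): HEAD=work@G [main=E work=G]
After op 10 (reset): HEAD=work@A [main=E work=A]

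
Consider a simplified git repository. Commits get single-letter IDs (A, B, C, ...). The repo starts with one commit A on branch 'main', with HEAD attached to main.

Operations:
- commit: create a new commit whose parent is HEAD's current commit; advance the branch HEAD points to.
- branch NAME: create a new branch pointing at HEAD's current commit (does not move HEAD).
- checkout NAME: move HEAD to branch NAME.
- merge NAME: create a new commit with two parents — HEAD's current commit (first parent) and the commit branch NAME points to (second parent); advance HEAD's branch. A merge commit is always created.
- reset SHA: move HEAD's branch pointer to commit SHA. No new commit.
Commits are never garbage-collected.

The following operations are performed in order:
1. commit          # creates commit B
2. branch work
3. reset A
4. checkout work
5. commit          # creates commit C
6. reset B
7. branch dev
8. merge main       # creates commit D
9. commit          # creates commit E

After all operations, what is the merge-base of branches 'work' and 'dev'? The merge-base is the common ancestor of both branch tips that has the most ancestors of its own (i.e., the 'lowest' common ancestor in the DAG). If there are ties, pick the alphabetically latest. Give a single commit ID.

After op 1 (commit): HEAD=main@B [main=B]
After op 2 (branch): HEAD=main@B [main=B work=B]
After op 3 (reset): HEAD=main@A [main=A work=B]
After op 4 (checkout): HEAD=work@B [main=A work=B]
After op 5 (commit): HEAD=work@C [main=A work=C]
After op 6 (reset): HEAD=work@B [main=A work=B]
After op 7 (branch): HEAD=work@B [dev=B main=A work=B]
After op 8 (merge): HEAD=work@D [dev=B main=A work=D]
After op 9 (commit): HEAD=work@E [dev=B main=A work=E]
ancestors(work=E): ['A', 'B', 'D', 'E']
ancestors(dev=B): ['A', 'B']
common: ['A', 'B']

Answer: B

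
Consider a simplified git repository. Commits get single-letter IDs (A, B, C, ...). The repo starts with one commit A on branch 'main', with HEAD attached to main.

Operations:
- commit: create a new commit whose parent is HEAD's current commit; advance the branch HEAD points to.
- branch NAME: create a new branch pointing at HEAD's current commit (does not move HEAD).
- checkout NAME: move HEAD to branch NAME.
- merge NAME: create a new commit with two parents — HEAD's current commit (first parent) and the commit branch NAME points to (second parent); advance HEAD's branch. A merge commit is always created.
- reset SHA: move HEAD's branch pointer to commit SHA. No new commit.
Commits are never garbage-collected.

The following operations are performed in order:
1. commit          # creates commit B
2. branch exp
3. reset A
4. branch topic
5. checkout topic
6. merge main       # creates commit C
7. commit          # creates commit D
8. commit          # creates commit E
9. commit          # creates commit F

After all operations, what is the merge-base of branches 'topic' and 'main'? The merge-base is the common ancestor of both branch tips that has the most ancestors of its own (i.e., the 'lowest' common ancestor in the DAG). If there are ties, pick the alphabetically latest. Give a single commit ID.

Answer: A

Derivation:
After op 1 (commit): HEAD=main@B [main=B]
After op 2 (branch): HEAD=main@B [exp=B main=B]
After op 3 (reset): HEAD=main@A [exp=B main=A]
After op 4 (branch): HEAD=main@A [exp=B main=A topic=A]
After op 5 (checkout): HEAD=topic@A [exp=B main=A topic=A]
After op 6 (merge): HEAD=topic@C [exp=B main=A topic=C]
After op 7 (commit): HEAD=topic@D [exp=B main=A topic=D]
After op 8 (commit): HEAD=topic@E [exp=B main=A topic=E]
After op 9 (commit): HEAD=topic@F [exp=B main=A topic=F]
ancestors(topic=F): ['A', 'C', 'D', 'E', 'F']
ancestors(main=A): ['A']
common: ['A']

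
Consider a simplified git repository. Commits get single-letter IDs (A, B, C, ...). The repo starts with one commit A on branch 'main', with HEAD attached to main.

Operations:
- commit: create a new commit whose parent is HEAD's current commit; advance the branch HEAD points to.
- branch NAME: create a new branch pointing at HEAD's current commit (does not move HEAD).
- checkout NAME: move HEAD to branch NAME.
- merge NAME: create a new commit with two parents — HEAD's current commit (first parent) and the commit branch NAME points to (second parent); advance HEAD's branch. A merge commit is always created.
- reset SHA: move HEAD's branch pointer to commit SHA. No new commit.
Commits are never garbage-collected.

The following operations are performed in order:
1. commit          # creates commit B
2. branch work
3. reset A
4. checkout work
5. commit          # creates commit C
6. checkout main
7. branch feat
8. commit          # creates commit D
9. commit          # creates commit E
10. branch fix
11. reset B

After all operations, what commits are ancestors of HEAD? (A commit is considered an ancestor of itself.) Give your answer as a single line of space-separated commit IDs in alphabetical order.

Answer: A B

Derivation:
After op 1 (commit): HEAD=main@B [main=B]
After op 2 (branch): HEAD=main@B [main=B work=B]
After op 3 (reset): HEAD=main@A [main=A work=B]
After op 4 (checkout): HEAD=work@B [main=A work=B]
After op 5 (commit): HEAD=work@C [main=A work=C]
After op 6 (checkout): HEAD=main@A [main=A work=C]
After op 7 (branch): HEAD=main@A [feat=A main=A work=C]
After op 8 (commit): HEAD=main@D [feat=A main=D work=C]
After op 9 (commit): HEAD=main@E [feat=A main=E work=C]
After op 10 (branch): HEAD=main@E [feat=A fix=E main=E work=C]
After op 11 (reset): HEAD=main@B [feat=A fix=E main=B work=C]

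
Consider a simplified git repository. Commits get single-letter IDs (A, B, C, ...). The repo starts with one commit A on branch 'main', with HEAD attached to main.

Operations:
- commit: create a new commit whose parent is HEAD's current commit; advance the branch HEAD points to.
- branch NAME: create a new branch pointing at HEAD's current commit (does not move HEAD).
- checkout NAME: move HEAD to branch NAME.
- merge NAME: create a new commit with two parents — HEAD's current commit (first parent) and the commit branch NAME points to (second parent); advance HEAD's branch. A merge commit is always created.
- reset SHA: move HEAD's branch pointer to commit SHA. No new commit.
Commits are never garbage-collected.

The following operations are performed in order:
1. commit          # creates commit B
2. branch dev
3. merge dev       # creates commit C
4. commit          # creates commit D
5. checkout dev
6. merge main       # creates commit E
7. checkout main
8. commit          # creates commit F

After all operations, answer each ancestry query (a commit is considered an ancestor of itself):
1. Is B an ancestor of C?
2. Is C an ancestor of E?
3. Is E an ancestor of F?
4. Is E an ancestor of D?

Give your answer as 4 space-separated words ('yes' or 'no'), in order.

After op 1 (commit): HEAD=main@B [main=B]
After op 2 (branch): HEAD=main@B [dev=B main=B]
After op 3 (merge): HEAD=main@C [dev=B main=C]
After op 4 (commit): HEAD=main@D [dev=B main=D]
After op 5 (checkout): HEAD=dev@B [dev=B main=D]
After op 6 (merge): HEAD=dev@E [dev=E main=D]
After op 7 (checkout): HEAD=main@D [dev=E main=D]
After op 8 (commit): HEAD=main@F [dev=E main=F]
ancestors(C) = {A,B,C}; B in? yes
ancestors(E) = {A,B,C,D,E}; C in? yes
ancestors(F) = {A,B,C,D,F}; E in? no
ancestors(D) = {A,B,C,D}; E in? no

Answer: yes yes no no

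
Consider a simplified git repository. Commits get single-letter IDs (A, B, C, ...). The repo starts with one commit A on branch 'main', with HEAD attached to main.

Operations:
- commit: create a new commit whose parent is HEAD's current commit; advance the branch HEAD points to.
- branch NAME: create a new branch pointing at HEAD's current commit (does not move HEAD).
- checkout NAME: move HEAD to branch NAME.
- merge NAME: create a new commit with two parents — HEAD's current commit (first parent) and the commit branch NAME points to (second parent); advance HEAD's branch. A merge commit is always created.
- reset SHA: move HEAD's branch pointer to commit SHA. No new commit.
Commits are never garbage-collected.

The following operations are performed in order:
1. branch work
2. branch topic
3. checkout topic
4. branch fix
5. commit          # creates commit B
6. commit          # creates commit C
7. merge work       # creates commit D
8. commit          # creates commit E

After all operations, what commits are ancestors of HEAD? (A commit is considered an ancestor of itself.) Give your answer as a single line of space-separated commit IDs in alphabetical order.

Answer: A B C D E

Derivation:
After op 1 (branch): HEAD=main@A [main=A work=A]
After op 2 (branch): HEAD=main@A [main=A topic=A work=A]
After op 3 (checkout): HEAD=topic@A [main=A topic=A work=A]
After op 4 (branch): HEAD=topic@A [fix=A main=A topic=A work=A]
After op 5 (commit): HEAD=topic@B [fix=A main=A topic=B work=A]
After op 6 (commit): HEAD=topic@C [fix=A main=A topic=C work=A]
After op 7 (merge): HEAD=topic@D [fix=A main=A topic=D work=A]
After op 8 (commit): HEAD=topic@E [fix=A main=A topic=E work=A]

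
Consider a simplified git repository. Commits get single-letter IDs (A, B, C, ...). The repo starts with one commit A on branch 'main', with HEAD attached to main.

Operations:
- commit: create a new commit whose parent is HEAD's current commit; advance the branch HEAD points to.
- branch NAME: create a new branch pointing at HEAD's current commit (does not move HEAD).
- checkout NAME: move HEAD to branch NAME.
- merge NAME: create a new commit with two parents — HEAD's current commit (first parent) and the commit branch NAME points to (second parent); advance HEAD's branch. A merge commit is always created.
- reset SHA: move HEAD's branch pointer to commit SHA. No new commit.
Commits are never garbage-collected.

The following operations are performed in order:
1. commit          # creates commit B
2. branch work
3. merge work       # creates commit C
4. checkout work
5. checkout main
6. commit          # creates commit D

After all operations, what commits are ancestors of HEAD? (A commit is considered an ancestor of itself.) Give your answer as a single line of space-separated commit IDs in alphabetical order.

Answer: A B C D

Derivation:
After op 1 (commit): HEAD=main@B [main=B]
After op 2 (branch): HEAD=main@B [main=B work=B]
After op 3 (merge): HEAD=main@C [main=C work=B]
After op 4 (checkout): HEAD=work@B [main=C work=B]
After op 5 (checkout): HEAD=main@C [main=C work=B]
After op 6 (commit): HEAD=main@D [main=D work=B]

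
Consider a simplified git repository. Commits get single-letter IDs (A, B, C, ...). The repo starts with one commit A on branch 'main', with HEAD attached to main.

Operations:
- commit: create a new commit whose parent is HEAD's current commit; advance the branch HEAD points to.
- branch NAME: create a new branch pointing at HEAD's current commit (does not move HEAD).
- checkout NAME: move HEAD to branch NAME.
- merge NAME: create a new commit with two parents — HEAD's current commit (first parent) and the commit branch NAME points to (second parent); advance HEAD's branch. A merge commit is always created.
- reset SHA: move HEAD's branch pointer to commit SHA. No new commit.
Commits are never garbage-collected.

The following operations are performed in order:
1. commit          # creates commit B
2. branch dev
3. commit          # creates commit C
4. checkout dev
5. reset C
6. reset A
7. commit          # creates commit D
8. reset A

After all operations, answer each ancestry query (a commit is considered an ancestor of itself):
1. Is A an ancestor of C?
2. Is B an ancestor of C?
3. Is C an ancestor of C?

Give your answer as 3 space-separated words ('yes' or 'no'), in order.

Answer: yes yes yes

Derivation:
After op 1 (commit): HEAD=main@B [main=B]
After op 2 (branch): HEAD=main@B [dev=B main=B]
After op 3 (commit): HEAD=main@C [dev=B main=C]
After op 4 (checkout): HEAD=dev@B [dev=B main=C]
After op 5 (reset): HEAD=dev@C [dev=C main=C]
After op 6 (reset): HEAD=dev@A [dev=A main=C]
After op 7 (commit): HEAD=dev@D [dev=D main=C]
After op 8 (reset): HEAD=dev@A [dev=A main=C]
ancestors(C) = {A,B,C}; A in? yes
ancestors(C) = {A,B,C}; B in? yes
ancestors(C) = {A,B,C}; C in? yes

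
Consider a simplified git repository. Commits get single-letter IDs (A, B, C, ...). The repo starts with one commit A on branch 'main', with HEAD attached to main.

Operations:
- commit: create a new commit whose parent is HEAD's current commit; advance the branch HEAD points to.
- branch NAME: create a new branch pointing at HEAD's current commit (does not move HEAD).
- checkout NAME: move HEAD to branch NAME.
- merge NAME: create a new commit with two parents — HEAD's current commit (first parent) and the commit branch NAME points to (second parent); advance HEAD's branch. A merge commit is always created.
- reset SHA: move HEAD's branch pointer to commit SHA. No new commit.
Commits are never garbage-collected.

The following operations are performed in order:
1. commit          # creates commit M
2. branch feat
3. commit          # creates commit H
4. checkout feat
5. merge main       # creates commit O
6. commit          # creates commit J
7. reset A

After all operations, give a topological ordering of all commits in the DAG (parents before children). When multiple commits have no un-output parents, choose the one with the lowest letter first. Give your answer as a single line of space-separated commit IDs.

Answer: A M H O J

Derivation:
After op 1 (commit): HEAD=main@M [main=M]
After op 2 (branch): HEAD=main@M [feat=M main=M]
After op 3 (commit): HEAD=main@H [feat=M main=H]
After op 4 (checkout): HEAD=feat@M [feat=M main=H]
After op 5 (merge): HEAD=feat@O [feat=O main=H]
After op 6 (commit): HEAD=feat@J [feat=J main=H]
After op 7 (reset): HEAD=feat@A [feat=A main=H]
commit A: parents=[]
commit H: parents=['M']
commit J: parents=['O']
commit M: parents=['A']
commit O: parents=['M', 'H']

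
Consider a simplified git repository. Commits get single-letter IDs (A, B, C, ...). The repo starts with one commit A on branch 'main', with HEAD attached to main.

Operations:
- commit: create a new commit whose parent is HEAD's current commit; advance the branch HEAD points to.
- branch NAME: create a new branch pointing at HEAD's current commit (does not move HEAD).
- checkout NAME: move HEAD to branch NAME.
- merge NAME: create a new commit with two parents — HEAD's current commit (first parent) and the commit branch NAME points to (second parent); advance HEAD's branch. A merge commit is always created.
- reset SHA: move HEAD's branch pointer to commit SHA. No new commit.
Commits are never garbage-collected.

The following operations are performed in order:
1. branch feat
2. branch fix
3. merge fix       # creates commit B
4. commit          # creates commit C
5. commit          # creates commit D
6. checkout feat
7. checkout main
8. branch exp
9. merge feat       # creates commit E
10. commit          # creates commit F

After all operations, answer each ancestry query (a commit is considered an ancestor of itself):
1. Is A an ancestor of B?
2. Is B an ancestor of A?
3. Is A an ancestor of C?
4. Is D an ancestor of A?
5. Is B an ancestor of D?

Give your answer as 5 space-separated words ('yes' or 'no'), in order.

Answer: yes no yes no yes

Derivation:
After op 1 (branch): HEAD=main@A [feat=A main=A]
After op 2 (branch): HEAD=main@A [feat=A fix=A main=A]
After op 3 (merge): HEAD=main@B [feat=A fix=A main=B]
After op 4 (commit): HEAD=main@C [feat=A fix=A main=C]
After op 5 (commit): HEAD=main@D [feat=A fix=A main=D]
After op 6 (checkout): HEAD=feat@A [feat=A fix=A main=D]
After op 7 (checkout): HEAD=main@D [feat=A fix=A main=D]
After op 8 (branch): HEAD=main@D [exp=D feat=A fix=A main=D]
After op 9 (merge): HEAD=main@E [exp=D feat=A fix=A main=E]
After op 10 (commit): HEAD=main@F [exp=D feat=A fix=A main=F]
ancestors(B) = {A,B}; A in? yes
ancestors(A) = {A}; B in? no
ancestors(C) = {A,B,C}; A in? yes
ancestors(A) = {A}; D in? no
ancestors(D) = {A,B,C,D}; B in? yes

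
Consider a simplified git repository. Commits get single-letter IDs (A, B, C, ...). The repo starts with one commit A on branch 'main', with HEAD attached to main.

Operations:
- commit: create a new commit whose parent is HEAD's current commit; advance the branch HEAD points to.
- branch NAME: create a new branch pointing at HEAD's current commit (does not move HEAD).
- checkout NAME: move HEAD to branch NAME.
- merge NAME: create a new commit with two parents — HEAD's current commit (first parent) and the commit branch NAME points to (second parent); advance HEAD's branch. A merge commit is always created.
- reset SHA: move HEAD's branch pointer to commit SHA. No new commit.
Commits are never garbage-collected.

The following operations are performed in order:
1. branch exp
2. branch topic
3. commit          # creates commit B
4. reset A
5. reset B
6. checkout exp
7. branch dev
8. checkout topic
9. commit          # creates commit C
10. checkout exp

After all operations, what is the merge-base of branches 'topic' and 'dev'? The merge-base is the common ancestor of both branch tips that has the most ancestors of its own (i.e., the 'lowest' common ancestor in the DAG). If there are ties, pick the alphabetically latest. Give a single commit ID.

After op 1 (branch): HEAD=main@A [exp=A main=A]
After op 2 (branch): HEAD=main@A [exp=A main=A topic=A]
After op 3 (commit): HEAD=main@B [exp=A main=B topic=A]
After op 4 (reset): HEAD=main@A [exp=A main=A topic=A]
After op 5 (reset): HEAD=main@B [exp=A main=B topic=A]
After op 6 (checkout): HEAD=exp@A [exp=A main=B topic=A]
After op 7 (branch): HEAD=exp@A [dev=A exp=A main=B topic=A]
After op 8 (checkout): HEAD=topic@A [dev=A exp=A main=B topic=A]
After op 9 (commit): HEAD=topic@C [dev=A exp=A main=B topic=C]
After op 10 (checkout): HEAD=exp@A [dev=A exp=A main=B topic=C]
ancestors(topic=C): ['A', 'C']
ancestors(dev=A): ['A']
common: ['A']

Answer: A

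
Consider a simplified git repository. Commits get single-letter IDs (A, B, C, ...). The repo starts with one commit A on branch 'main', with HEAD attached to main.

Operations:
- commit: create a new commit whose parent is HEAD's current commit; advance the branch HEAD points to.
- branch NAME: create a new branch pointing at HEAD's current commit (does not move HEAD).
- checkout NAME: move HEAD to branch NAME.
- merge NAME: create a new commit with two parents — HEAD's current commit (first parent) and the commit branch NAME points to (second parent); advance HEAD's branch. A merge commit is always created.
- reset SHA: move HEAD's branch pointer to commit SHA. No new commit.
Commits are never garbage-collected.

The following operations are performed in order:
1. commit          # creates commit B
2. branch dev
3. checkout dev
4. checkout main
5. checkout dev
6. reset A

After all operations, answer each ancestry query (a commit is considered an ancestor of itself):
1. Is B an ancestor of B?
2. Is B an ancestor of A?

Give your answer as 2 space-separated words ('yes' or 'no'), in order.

Answer: yes no

Derivation:
After op 1 (commit): HEAD=main@B [main=B]
After op 2 (branch): HEAD=main@B [dev=B main=B]
After op 3 (checkout): HEAD=dev@B [dev=B main=B]
After op 4 (checkout): HEAD=main@B [dev=B main=B]
After op 5 (checkout): HEAD=dev@B [dev=B main=B]
After op 6 (reset): HEAD=dev@A [dev=A main=B]
ancestors(B) = {A,B}; B in? yes
ancestors(A) = {A}; B in? no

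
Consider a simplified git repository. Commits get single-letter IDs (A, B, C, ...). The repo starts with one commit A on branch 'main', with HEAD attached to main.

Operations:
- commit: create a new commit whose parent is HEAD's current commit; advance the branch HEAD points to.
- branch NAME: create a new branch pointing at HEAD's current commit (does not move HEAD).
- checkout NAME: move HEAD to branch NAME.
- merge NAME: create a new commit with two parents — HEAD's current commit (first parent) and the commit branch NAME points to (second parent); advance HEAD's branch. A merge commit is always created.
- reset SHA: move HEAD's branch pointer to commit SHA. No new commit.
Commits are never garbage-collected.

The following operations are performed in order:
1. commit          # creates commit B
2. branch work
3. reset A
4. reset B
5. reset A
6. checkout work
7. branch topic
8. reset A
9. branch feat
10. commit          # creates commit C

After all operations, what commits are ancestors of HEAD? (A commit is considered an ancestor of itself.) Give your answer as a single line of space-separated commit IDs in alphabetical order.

After op 1 (commit): HEAD=main@B [main=B]
After op 2 (branch): HEAD=main@B [main=B work=B]
After op 3 (reset): HEAD=main@A [main=A work=B]
After op 4 (reset): HEAD=main@B [main=B work=B]
After op 5 (reset): HEAD=main@A [main=A work=B]
After op 6 (checkout): HEAD=work@B [main=A work=B]
After op 7 (branch): HEAD=work@B [main=A topic=B work=B]
After op 8 (reset): HEAD=work@A [main=A topic=B work=A]
After op 9 (branch): HEAD=work@A [feat=A main=A topic=B work=A]
After op 10 (commit): HEAD=work@C [feat=A main=A topic=B work=C]

Answer: A C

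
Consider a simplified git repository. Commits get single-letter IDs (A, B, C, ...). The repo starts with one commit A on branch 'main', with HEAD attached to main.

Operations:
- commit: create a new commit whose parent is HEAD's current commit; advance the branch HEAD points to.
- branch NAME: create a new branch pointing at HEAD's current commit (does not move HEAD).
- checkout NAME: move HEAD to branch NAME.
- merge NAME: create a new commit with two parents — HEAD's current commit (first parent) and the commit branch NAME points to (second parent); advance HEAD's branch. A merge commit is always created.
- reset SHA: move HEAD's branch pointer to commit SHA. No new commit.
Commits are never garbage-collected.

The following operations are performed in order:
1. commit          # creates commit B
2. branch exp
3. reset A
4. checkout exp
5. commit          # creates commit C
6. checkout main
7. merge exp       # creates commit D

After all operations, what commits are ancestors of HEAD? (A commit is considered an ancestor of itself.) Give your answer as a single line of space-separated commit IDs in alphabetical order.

After op 1 (commit): HEAD=main@B [main=B]
After op 2 (branch): HEAD=main@B [exp=B main=B]
After op 3 (reset): HEAD=main@A [exp=B main=A]
After op 4 (checkout): HEAD=exp@B [exp=B main=A]
After op 5 (commit): HEAD=exp@C [exp=C main=A]
After op 6 (checkout): HEAD=main@A [exp=C main=A]
After op 7 (merge): HEAD=main@D [exp=C main=D]

Answer: A B C D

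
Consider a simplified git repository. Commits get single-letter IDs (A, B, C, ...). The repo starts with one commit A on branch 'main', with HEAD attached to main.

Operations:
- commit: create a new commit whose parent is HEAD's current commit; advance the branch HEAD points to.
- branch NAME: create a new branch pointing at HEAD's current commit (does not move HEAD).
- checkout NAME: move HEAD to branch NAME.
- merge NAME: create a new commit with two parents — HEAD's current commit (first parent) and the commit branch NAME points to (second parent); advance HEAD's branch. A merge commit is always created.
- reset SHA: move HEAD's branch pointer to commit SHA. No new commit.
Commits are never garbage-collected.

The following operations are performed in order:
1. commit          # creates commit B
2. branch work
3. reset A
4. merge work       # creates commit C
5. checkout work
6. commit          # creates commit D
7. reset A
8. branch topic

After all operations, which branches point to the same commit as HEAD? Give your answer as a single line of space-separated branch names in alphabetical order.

After op 1 (commit): HEAD=main@B [main=B]
After op 2 (branch): HEAD=main@B [main=B work=B]
After op 3 (reset): HEAD=main@A [main=A work=B]
After op 4 (merge): HEAD=main@C [main=C work=B]
After op 5 (checkout): HEAD=work@B [main=C work=B]
After op 6 (commit): HEAD=work@D [main=C work=D]
After op 7 (reset): HEAD=work@A [main=C work=A]
After op 8 (branch): HEAD=work@A [main=C topic=A work=A]

Answer: topic work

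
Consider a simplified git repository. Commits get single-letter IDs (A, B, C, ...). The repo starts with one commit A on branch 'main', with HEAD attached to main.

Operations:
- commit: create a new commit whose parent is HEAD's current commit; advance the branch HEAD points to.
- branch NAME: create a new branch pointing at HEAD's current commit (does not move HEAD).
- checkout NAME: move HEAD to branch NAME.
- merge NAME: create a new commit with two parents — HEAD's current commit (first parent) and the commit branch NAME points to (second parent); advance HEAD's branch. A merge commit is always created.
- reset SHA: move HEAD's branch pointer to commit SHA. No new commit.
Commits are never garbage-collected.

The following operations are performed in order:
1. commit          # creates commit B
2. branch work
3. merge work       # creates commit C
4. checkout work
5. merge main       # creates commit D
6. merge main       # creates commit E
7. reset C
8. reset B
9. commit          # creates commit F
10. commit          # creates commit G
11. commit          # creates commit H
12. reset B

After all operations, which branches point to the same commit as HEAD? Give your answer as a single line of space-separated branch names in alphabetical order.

Answer: work

Derivation:
After op 1 (commit): HEAD=main@B [main=B]
After op 2 (branch): HEAD=main@B [main=B work=B]
After op 3 (merge): HEAD=main@C [main=C work=B]
After op 4 (checkout): HEAD=work@B [main=C work=B]
After op 5 (merge): HEAD=work@D [main=C work=D]
After op 6 (merge): HEAD=work@E [main=C work=E]
After op 7 (reset): HEAD=work@C [main=C work=C]
After op 8 (reset): HEAD=work@B [main=C work=B]
After op 9 (commit): HEAD=work@F [main=C work=F]
After op 10 (commit): HEAD=work@G [main=C work=G]
After op 11 (commit): HEAD=work@H [main=C work=H]
After op 12 (reset): HEAD=work@B [main=C work=B]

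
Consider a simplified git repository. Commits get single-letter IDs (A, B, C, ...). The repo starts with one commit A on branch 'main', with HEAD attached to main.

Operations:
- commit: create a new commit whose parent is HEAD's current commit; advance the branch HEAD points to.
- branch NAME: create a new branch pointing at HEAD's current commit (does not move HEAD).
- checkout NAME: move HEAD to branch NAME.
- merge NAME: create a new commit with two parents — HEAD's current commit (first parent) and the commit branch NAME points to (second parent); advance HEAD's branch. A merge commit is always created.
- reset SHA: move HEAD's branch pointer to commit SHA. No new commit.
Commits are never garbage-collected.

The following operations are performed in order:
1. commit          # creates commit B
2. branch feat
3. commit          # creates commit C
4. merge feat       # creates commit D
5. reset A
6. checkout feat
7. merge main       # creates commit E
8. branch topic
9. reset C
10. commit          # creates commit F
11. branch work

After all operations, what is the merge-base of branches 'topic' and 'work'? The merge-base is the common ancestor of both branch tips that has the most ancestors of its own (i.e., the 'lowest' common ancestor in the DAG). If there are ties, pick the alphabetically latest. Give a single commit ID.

Answer: B

Derivation:
After op 1 (commit): HEAD=main@B [main=B]
After op 2 (branch): HEAD=main@B [feat=B main=B]
After op 3 (commit): HEAD=main@C [feat=B main=C]
After op 4 (merge): HEAD=main@D [feat=B main=D]
After op 5 (reset): HEAD=main@A [feat=B main=A]
After op 6 (checkout): HEAD=feat@B [feat=B main=A]
After op 7 (merge): HEAD=feat@E [feat=E main=A]
After op 8 (branch): HEAD=feat@E [feat=E main=A topic=E]
After op 9 (reset): HEAD=feat@C [feat=C main=A topic=E]
After op 10 (commit): HEAD=feat@F [feat=F main=A topic=E]
After op 11 (branch): HEAD=feat@F [feat=F main=A topic=E work=F]
ancestors(topic=E): ['A', 'B', 'E']
ancestors(work=F): ['A', 'B', 'C', 'F']
common: ['A', 'B']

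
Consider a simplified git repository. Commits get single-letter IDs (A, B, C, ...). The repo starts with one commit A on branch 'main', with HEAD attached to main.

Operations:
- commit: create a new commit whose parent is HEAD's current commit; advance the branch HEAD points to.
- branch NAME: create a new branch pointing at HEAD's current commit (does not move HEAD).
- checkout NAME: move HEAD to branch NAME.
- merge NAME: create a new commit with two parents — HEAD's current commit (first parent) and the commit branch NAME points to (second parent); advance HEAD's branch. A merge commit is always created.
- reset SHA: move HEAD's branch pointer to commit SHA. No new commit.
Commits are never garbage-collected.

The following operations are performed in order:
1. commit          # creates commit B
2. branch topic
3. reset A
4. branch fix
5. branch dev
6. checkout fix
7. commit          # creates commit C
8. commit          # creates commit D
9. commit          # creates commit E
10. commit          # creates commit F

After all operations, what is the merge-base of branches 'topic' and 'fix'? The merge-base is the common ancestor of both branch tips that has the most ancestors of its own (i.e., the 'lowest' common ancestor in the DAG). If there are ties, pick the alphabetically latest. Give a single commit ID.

After op 1 (commit): HEAD=main@B [main=B]
After op 2 (branch): HEAD=main@B [main=B topic=B]
After op 3 (reset): HEAD=main@A [main=A topic=B]
After op 4 (branch): HEAD=main@A [fix=A main=A topic=B]
After op 5 (branch): HEAD=main@A [dev=A fix=A main=A topic=B]
After op 6 (checkout): HEAD=fix@A [dev=A fix=A main=A topic=B]
After op 7 (commit): HEAD=fix@C [dev=A fix=C main=A topic=B]
After op 8 (commit): HEAD=fix@D [dev=A fix=D main=A topic=B]
After op 9 (commit): HEAD=fix@E [dev=A fix=E main=A topic=B]
After op 10 (commit): HEAD=fix@F [dev=A fix=F main=A topic=B]
ancestors(topic=B): ['A', 'B']
ancestors(fix=F): ['A', 'C', 'D', 'E', 'F']
common: ['A']

Answer: A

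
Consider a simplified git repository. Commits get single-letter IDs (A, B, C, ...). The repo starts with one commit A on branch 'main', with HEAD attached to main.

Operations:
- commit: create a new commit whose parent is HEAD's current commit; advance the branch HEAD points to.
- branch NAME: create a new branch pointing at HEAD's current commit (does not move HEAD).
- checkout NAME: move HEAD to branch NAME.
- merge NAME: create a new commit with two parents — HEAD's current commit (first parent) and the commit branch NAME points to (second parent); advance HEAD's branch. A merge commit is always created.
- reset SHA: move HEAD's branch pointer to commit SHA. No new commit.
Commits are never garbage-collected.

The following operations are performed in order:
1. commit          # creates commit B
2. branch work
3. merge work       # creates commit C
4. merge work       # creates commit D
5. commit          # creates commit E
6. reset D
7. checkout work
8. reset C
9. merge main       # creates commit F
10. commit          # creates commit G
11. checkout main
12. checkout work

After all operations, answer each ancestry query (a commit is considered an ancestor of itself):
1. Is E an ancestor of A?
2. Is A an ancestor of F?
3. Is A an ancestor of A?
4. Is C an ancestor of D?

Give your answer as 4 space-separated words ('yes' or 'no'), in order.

Answer: no yes yes yes

Derivation:
After op 1 (commit): HEAD=main@B [main=B]
After op 2 (branch): HEAD=main@B [main=B work=B]
After op 3 (merge): HEAD=main@C [main=C work=B]
After op 4 (merge): HEAD=main@D [main=D work=B]
After op 5 (commit): HEAD=main@E [main=E work=B]
After op 6 (reset): HEAD=main@D [main=D work=B]
After op 7 (checkout): HEAD=work@B [main=D work=B]
After op 8 (reset): HEAD=work@C [main=D work=C]
After op 9 (merge): HEAD=work@F [main=D work=F]
After op 10 (commit): HEAD=work@G [main=D work=G]
After op 11 (checkout): HEAD=main@D [main=D work=G]
After op 12 (checkout): HEAD=work@G [main=D work=G]
ancestors(A) = {A}; E in? no
ancestors(F) = {A,B,C,D,F}; A in? yes
ancestors(A) = {A}; A in? yes
ancestors(D) = {A,B,C,D}; C in? yes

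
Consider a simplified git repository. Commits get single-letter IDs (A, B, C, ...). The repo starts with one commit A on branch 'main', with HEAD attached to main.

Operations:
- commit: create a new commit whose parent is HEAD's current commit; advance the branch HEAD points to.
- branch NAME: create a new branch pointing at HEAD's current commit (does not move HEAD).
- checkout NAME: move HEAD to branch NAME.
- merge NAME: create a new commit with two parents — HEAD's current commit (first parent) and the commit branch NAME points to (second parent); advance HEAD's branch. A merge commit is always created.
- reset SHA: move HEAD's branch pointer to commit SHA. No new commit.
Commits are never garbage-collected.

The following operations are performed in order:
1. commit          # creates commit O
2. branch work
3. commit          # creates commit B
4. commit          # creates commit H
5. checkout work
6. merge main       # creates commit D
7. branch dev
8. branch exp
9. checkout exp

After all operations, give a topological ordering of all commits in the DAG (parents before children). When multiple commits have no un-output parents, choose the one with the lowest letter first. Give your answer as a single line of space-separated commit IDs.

Answer: A O B H D

Derivation:
After op 1 (commit): HEAD=main@O [main=O]
After op 2 (branch): HEAD=main@O [main=O work=O]
After op 3 (commit): HEAD=main@B [main=B work=O]
After op 4 (commit): HEAD=main@H [main=H work=O]
After op 5 (checkout): HEAD=work@O [main=H work=O]
After op 6 (merge): HEAD=work@D [main=H work=D]
After op 7 (branch): HEAD=work@D [dev=D main=H work=D]
After op 8 (branch): HEAD=work@D [dev=D exp=D main=H work=D]
After op 9 (checkout): HEAD=exp@D [dev=D exp=D main=H work=D]
commit A: parents=[]
commit B: parents=['O']
commit D: parents=['O', 'H']
commit H: parents=['B']
commit O: parents=['A']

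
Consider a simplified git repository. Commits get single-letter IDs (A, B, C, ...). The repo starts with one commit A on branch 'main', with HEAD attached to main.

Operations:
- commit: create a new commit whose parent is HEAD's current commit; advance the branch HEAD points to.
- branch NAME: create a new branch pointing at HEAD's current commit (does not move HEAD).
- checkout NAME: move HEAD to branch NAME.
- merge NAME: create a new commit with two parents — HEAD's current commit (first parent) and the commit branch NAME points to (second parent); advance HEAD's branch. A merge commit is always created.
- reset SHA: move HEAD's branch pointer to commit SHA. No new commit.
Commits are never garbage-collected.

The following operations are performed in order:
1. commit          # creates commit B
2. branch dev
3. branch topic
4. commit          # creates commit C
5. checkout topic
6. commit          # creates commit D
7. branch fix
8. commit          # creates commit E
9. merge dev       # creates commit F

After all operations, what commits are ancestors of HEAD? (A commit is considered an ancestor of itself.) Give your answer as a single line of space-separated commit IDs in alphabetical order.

After op 1 (commit): HEAD=main@B [main=B]
After op 2 (branch): HEAD=main@B [dev=B main=B]
After op 3 (branch): HEAD=main@B [dev=B main=B topic=B]
After op 4 (commit): HEAD=main@C [dev=B main=C topic=B]
After op 5 (checkout): HEAD=topic@B [dev=B main=C topic=B]
After op 6 (commit): HEAD=topic@D [dev=B main=C topic=D]
After op 7 (branch): HEAD=topic@D [dev=B fix=D main=C topic=D]
After op 8 (commit): HEAD=topic@E [dev=B fix=D main=C topic=E]
After op 9 (merge): HEAD=topic@F [dev=B fix=D main=C topic=F]

Answer: A B D E F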